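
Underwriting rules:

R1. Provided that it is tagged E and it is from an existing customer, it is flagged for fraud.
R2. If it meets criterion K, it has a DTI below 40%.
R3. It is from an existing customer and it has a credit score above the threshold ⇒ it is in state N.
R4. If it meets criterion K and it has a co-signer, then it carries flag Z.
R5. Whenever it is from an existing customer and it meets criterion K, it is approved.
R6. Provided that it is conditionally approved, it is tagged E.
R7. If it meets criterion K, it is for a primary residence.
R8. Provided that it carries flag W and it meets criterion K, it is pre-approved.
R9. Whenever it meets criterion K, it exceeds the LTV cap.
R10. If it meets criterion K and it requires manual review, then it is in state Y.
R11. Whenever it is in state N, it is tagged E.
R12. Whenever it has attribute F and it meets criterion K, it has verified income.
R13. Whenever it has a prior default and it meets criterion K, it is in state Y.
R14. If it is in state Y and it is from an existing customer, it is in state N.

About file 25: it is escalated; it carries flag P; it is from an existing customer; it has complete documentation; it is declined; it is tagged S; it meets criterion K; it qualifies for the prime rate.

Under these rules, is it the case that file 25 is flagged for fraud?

No

Forward chaining from the given facts derives: has a DTI below 40%, is approved, is for a primary residence, exceeds the LTV cap.
The only rule concluding "it is flagged for fraud" is R1, which needs "it is tagged E"; that is never established.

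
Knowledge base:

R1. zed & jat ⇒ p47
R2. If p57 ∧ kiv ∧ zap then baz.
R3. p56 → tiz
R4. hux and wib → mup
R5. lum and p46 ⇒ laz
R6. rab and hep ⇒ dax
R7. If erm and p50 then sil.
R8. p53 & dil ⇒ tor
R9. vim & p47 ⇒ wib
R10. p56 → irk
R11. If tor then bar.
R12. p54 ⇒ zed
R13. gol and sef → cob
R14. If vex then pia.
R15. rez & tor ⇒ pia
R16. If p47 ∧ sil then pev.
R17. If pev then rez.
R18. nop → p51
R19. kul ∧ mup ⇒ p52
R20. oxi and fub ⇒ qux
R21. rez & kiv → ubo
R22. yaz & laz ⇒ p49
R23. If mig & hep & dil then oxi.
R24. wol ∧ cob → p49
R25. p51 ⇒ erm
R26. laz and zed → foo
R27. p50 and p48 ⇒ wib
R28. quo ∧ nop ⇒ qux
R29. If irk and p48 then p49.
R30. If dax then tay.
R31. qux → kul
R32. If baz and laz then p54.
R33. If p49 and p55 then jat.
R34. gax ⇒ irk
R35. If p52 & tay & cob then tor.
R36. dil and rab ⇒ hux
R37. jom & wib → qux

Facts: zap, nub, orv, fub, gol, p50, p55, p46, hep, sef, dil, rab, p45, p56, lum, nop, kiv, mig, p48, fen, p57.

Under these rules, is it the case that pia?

Yes

baz  (by R2: p57, kiv, zap)
laz  (by R5: lum, p46)
dax  (by R6: rab, hep)
irk  (by R10: p56)
cob  (by R13: gol, sef)
p51  (by R18: nop)
oxi  (by R23: mig, hep, dil)
erm  (by R25: p51)
wib  (by R27: p50, p48)
p49  (by R29: irk, p48)
tay  (by R30: dax)
p54  (by R32: baz, laz)
jat  (by R33: p49, p55)
hux  (by R36: dil, rab)
mup  (by R4: hux, wib)
sil  (by R7: erm, p50)
zed  (by R12: p54)
qux  (by R20: oxi, fub)
kul  (by R31: qux)
p47  (by R1: zed, jat)
pev  (by R16: p47, sil)
rez  (by R17: pev)
p52  (by R19: kul, mup)
tor  (by R35: p52, tay, cob)
pia  (by R15: rez, tor)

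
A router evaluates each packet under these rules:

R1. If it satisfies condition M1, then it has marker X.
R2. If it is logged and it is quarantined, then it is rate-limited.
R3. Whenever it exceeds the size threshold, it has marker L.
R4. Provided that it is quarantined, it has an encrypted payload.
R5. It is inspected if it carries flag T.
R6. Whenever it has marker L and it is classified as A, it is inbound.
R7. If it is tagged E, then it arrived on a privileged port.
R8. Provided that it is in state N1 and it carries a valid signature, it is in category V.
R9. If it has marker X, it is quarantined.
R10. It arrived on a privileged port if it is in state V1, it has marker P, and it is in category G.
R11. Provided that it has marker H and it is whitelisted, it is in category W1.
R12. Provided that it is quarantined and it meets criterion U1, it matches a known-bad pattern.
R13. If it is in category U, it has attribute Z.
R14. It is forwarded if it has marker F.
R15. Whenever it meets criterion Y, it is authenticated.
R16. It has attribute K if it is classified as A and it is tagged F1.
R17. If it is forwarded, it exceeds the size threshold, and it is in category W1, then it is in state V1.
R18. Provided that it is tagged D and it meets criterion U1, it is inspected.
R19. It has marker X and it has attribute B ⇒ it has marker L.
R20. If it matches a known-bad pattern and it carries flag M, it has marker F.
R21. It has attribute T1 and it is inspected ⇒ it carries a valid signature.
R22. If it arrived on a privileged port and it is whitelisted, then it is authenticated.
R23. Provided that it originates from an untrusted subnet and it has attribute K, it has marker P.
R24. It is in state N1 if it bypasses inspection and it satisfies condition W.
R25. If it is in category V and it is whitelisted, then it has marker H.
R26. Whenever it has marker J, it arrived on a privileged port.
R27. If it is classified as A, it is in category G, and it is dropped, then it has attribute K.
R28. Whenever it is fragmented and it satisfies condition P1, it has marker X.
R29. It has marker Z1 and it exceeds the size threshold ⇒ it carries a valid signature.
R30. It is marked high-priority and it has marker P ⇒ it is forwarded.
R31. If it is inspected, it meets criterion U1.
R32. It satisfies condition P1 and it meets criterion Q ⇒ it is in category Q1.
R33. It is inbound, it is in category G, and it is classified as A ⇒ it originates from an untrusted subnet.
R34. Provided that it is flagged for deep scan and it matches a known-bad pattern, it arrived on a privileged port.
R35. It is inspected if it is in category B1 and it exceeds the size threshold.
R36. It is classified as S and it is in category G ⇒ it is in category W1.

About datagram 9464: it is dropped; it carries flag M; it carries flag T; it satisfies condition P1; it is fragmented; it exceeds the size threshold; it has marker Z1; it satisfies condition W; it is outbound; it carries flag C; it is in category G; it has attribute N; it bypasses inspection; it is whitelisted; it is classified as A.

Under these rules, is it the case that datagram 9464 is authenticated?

By R3 (it exceeds the size threshold): it has marker L.
By R5 (it carries flag T): it is inspected.
By R6 (it has marker L, it is classified as A): it is inbound.
By R24 (it bypasses inspection, it satisfies condition W): it is in state N1.
By R27 (it is classified as A, it is in category G, it is dropped): it has attribute K.
By R28 (it is fragmented, it satisfies condition P1): it has marker X.
By R29 (it has marker Z1, it exceeds the size threshold): it carries a valid signature.
By R31 (it is inspected): it meets criterion U1.
By R33 (it is inbound, it is in category G, it is classified as A): it originates from an untrusted subnet.
By R8 (it is in state N1, it carries a valid signature): it is in category V.
By R9 (it has marker X): it is quarantined.
By R12 (it is quarantined, it meets criterion U1): it matches a known-bad pattern.
By R20 (it matches a known-bad pattern, it carries flag M): it has marker F.
By R23 (it originates from an untrusted subnet, it has attribute K): it has marker P.
By R25 (it is in category V, it is whitelisted): it has marker H.
By R11 (it has marker H, it is whitelisted): it is in category W1.
By R14 (it has marker F): it is forwarded.
By R17 (it is forwarded, it exceeds the size threshold, it is in category W1): it is in state V1.
By R10 (it is in state V1, it has marker P, it is in category G): it arrived on a privileged port.
By R22 (it arrived on a privileged port, it is whitelisted): it is authenticated.

Yes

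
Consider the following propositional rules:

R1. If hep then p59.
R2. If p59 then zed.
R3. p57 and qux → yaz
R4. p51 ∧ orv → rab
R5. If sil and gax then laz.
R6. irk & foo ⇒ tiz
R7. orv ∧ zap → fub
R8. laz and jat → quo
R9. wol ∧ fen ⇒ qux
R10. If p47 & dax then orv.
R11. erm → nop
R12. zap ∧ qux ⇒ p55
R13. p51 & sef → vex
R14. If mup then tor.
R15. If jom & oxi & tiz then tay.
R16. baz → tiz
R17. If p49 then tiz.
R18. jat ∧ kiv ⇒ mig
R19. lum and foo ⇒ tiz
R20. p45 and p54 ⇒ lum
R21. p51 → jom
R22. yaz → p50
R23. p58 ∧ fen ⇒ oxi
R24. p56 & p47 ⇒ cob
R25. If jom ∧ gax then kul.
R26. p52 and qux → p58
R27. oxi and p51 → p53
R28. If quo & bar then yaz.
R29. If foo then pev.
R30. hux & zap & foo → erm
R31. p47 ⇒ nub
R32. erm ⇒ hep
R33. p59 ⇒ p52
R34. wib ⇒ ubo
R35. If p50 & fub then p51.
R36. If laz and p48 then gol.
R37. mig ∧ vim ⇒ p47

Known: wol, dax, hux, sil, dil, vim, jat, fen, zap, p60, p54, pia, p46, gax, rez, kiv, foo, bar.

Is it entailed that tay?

No

Forward chaining from the given facts derives: laz, quo, qux, p55, mig, yaz, pev, erm, hep, p47, p59, zed, orv, nop, p50, nub, p52, fub, p58, p51, rab, jom, oxi, kul, p53.
The only rule concluding tay is R15, which needs tiz; that is never established.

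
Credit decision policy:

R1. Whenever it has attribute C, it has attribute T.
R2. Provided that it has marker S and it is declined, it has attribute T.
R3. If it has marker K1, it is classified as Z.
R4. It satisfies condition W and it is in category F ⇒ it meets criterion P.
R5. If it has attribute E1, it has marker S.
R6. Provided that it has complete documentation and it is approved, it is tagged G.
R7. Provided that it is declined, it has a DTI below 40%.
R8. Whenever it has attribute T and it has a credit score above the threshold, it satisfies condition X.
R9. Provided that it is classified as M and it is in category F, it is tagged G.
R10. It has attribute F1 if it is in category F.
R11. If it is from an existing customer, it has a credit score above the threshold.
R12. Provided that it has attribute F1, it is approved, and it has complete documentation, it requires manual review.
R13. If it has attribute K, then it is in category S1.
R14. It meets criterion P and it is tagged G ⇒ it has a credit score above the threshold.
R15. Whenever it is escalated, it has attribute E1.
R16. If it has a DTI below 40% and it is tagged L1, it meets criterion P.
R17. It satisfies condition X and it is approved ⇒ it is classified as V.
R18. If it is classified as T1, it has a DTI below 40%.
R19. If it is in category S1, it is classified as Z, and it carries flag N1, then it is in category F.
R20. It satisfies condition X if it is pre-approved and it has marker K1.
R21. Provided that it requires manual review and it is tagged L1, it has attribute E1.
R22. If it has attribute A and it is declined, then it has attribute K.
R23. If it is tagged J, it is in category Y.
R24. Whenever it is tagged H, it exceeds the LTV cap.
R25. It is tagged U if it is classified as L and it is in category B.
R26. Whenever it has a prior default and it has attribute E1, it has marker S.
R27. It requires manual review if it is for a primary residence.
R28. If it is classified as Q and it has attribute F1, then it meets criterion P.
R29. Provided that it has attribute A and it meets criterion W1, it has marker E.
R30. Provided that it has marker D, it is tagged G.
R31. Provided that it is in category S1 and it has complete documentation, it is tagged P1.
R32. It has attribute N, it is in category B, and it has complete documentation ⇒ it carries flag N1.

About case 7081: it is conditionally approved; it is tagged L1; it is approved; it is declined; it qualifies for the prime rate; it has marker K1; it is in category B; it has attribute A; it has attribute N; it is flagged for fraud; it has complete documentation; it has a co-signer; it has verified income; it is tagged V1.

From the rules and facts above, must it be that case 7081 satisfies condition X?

Yes

By R3 (it has marker K1): it is classified as Z.
By R6 (it has complete documentation, it is approved): it is tagged G.
By R7 (it is declined): it has a DTI below 40%.
By R16 (it has a DTI below 40%, it is tagged L1): it meets criterion P.
By R22 (it has attribute A, it is declined): it has attribute K.
By R32 (it has attribute N, it is in category B, it has complete documentation): it carries flag N1.
By R13 (it has attribute K): it is in category S1.
By R14 (it meets criterion P, it is tagged G): it has a credit score above the threshold.
By R19 (it is in category S1, it is classified as Z, it carries flag N1): it is in category F.
By R10 (it is in category F): it has attribute F1.
By R12 (it has attribute F1, it is approved, it has complete documentation): it requires manual review.
By R21 (it requires manual review, it is tagged L1): it has attribute E1.
By R5 (it has attribute E1): it has marker S.
By R2 (it has marker S, it is declined): it has attribute T.
By R8 (it has attribute T, it has a credit score above the threshold): it satisfies condition X.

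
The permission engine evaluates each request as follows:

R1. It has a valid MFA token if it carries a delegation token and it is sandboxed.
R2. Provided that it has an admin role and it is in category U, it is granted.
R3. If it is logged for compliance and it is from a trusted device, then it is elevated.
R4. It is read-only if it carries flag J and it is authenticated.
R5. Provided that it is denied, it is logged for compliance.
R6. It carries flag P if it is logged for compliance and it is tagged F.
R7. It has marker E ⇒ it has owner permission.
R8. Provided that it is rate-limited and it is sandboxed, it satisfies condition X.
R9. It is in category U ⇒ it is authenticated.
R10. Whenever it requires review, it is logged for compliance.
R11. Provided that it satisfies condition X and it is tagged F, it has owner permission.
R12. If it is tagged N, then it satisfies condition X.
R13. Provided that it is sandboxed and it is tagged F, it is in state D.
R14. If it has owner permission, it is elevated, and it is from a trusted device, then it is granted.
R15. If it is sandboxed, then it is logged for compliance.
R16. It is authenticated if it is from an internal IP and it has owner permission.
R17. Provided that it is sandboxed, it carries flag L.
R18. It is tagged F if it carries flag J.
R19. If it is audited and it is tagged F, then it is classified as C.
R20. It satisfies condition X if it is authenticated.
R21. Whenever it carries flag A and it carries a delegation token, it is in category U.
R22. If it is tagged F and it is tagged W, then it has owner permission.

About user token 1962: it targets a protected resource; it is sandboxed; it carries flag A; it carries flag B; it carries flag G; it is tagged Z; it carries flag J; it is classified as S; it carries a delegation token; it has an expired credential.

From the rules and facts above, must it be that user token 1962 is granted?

No

Forward chaining from the given facts derives: has a valid MFA token, is logged for compliance, carries flag L, is tagged F, is in category U, carries flag P, is authenticated, is in state D, satisfies condition X, is read-only, has owner permission.
Rules concluding "it is granted": R2 needs "it has an admin role"; R14 needs "it is elevated" — none of these are established.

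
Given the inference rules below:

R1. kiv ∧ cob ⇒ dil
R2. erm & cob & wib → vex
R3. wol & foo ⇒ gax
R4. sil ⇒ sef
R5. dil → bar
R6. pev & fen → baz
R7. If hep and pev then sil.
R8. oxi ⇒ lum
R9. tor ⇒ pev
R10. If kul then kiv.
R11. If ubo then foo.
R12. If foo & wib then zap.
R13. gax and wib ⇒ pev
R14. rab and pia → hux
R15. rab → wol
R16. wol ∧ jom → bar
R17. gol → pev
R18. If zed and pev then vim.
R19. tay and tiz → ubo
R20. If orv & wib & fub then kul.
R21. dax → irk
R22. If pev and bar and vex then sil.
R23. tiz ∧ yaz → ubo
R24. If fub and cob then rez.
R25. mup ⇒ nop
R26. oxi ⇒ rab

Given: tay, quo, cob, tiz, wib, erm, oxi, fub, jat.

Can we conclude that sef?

No

Forward chaining from the given facts derives: vex, lum, ubo, rez, rab, foo, zap, wol, gax, pev.
The only rule concluding sef is R4, which needs sil; that is never established.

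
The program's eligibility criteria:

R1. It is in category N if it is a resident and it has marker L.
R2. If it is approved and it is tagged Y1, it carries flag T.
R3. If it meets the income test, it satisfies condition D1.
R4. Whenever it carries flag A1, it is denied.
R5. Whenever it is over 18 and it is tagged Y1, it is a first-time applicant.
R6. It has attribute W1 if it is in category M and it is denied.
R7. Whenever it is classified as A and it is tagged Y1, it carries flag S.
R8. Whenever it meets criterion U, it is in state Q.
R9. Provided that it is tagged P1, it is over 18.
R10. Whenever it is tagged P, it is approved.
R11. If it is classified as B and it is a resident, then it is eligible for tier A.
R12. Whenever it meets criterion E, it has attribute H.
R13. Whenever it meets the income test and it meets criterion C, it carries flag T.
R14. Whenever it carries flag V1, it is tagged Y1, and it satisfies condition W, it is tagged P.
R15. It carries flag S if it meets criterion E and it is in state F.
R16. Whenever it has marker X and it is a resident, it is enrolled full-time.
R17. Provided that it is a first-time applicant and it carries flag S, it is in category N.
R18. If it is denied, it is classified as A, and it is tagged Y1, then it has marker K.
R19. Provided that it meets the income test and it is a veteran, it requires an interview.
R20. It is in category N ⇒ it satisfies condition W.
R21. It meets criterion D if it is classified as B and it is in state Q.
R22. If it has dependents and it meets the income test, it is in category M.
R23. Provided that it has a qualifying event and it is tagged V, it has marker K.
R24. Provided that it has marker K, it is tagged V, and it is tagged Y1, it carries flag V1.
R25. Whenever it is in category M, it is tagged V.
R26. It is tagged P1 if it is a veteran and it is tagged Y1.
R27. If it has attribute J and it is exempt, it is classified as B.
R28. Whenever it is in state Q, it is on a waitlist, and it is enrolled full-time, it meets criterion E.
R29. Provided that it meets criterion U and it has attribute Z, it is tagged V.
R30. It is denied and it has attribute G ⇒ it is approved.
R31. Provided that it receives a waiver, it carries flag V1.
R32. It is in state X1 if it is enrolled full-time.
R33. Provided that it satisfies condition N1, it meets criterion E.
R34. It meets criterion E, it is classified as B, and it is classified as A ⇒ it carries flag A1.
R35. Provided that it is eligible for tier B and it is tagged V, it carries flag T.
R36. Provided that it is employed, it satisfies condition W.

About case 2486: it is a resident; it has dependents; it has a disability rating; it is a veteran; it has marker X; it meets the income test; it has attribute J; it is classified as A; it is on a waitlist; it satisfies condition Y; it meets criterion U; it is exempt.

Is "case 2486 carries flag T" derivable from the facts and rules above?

No

Forward chaining from the given facts derives: satisfies condition D1, is in state Q, is enrolled full-time, requires an interview, is in category M, is tagged V, is classified as B, meets criterion E, is in state X1, carries flag A1, is denied, has attribute W1, is eligible for tier A, has attribute H, meets criterion D.
Rules concluding "it carries flag T": R2 needs "it is approved"; R13 needs "it meets criterion C"; R35 needs "it is eligible for tier B" — none of these are established.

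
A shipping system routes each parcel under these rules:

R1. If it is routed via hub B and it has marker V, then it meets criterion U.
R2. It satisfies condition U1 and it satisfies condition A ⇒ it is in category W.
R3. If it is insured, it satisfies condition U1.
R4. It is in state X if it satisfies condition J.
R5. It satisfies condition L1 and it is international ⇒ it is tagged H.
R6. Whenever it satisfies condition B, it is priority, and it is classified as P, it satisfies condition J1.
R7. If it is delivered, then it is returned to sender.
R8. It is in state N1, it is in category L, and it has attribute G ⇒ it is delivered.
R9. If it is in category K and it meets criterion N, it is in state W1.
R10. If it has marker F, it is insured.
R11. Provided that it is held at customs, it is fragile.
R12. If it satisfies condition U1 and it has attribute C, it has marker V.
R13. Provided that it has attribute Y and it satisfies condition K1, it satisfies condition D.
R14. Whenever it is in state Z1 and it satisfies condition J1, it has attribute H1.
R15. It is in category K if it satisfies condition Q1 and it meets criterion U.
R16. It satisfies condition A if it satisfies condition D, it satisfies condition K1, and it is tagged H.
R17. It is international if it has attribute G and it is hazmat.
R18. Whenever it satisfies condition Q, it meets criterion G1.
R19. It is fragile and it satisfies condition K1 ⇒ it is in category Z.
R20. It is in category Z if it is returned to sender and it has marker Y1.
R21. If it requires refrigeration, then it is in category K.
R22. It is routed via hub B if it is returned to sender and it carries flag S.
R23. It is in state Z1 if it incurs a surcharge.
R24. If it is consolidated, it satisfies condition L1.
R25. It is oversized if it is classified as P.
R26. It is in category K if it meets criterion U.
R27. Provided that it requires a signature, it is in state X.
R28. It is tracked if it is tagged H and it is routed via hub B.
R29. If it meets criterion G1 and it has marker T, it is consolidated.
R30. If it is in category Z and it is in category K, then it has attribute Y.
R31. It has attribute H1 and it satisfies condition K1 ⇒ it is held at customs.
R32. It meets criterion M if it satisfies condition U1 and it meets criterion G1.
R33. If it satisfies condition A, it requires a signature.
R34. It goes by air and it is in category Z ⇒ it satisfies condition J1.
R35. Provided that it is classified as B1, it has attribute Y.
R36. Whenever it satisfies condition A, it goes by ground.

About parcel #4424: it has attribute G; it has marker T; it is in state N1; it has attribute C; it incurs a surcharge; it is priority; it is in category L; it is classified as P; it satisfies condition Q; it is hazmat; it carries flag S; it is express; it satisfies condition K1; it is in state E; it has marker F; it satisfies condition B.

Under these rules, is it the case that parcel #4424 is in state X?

Yes

By R6 (it satisfies condition B, it is priority, it is classified as P): it satisfies condition J1.
By R8 (it is in state N1, it is in category L, it has attribute G): it is delivered.
By R10 (it has marker F): it is insured.
By R17 (it has attribute G, it is hazmat): it is international.
By R18 (it satisfies condition Q): it meets criterion G1.
By R23 (it incurs a surcharge): it is in state Z1.
By R29 (it meets criterion G1, it has marker T): it is consolidated.
By R3 (it is insured): it satisfies condition U1.
By R7 (it is delivered): it is returned to sender.
By R12 (it satisfies condition U1, it has attribute C): it has marker V.
By R14 (it is in state Z1, it satisfies condition J1): it has attribute H1.
By R22 (it is returned to sender, it carries flag S): it is routed via hub B.
By R24 (it is consolidated): it satisfies condition L1.
By R31 (it has attribute H1, it satisfies condition K1): it is held at customs.
By R1 (it is routed via hub B, it has marker V): it meets criterion U.
By R5 (it satisfies condition L1, it is international): it is tagged H.
By R11 (it is held at customs): it is fragile.
By R19 (it is fragile, it satisfies condition K1): it is in category Z.
By R26 (it meets criterion U): it is in category K.
By R30 (it is in category Z, it is in category K): it has attribute Y.
By R13 (it has attribute Y, it satisfies condition K1): it satisfies condition D.
By R16 (it satisfies condition D, it satisfies condition K1, it is tagged H): it satisfies condition A.
By R33 (it satisfies condition A): it requires a signature.
By R27 (it requires a signature): it is in state X.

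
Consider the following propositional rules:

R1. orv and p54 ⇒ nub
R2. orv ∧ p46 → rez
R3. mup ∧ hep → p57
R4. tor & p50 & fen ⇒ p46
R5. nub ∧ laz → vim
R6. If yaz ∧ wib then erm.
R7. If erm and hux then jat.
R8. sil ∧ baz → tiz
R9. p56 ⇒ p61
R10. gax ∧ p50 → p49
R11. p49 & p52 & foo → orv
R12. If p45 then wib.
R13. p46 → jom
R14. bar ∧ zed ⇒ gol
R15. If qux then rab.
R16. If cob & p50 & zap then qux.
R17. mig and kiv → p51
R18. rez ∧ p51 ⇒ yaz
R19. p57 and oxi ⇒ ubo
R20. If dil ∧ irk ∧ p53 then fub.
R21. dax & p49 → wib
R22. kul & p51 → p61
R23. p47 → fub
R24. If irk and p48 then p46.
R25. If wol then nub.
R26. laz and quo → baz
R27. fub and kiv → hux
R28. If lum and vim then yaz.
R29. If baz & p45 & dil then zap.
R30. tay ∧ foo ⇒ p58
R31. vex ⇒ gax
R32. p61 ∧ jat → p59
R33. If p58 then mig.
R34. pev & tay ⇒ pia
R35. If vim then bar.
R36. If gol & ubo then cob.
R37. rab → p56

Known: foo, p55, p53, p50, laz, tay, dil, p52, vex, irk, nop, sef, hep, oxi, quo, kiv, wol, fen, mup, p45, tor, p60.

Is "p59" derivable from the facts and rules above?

No

Forward chaining from the given facts derives: p57, p46, wib, jom, ubo, fub, nub, baz, hux, zap, p58, gax, mig, vim, p49, orv, p51, bar, rez, yaz, erm, jat.
The only rule concluding p59 is R32, which needs p61; that is never established.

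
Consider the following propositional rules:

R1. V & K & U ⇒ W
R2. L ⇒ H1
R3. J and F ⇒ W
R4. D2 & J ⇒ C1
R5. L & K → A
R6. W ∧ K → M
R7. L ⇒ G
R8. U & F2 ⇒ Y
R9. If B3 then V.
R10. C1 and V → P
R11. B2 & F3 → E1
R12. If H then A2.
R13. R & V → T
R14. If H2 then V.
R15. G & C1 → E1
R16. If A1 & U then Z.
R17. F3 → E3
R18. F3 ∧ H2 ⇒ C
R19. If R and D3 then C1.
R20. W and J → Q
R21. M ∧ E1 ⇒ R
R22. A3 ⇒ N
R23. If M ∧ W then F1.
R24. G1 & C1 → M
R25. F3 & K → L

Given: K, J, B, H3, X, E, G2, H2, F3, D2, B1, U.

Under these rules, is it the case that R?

Yes

C1  (by R4: D2, J)
V  (by R14: H2)
L  (by R25: F3, K)
W  (by R1: V, K, U)
M  (by R6: W, K)
G  (by R7: L)
E1  (by R15: G, C1)
R  (by R21: M, E1)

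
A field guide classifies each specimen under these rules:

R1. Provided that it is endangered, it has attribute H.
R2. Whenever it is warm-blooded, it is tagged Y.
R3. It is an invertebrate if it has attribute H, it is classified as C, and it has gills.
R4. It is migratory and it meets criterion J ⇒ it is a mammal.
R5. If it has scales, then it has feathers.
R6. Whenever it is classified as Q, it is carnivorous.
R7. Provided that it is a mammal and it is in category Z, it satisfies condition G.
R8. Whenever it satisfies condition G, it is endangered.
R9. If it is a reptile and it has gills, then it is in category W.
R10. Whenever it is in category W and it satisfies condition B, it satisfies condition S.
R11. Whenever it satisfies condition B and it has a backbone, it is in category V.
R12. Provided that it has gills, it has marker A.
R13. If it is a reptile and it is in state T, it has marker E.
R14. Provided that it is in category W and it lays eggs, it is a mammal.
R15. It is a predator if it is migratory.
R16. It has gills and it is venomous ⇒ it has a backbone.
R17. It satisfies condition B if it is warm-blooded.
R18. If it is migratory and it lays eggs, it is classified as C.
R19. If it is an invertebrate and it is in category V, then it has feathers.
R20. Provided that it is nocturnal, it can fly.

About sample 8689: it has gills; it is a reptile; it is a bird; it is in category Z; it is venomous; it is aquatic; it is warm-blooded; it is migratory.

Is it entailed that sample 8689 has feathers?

Forward chaining from the given facts derives: is tagged Y, is in category W, has marker A, is a predator, has a backbone, satisfies condition B, satisfies condition S, is in category V.
Rules concluding "it has feathers": R5 needs "it has scales"; R19 needs "it is an invertebrate" — none of these are established.

No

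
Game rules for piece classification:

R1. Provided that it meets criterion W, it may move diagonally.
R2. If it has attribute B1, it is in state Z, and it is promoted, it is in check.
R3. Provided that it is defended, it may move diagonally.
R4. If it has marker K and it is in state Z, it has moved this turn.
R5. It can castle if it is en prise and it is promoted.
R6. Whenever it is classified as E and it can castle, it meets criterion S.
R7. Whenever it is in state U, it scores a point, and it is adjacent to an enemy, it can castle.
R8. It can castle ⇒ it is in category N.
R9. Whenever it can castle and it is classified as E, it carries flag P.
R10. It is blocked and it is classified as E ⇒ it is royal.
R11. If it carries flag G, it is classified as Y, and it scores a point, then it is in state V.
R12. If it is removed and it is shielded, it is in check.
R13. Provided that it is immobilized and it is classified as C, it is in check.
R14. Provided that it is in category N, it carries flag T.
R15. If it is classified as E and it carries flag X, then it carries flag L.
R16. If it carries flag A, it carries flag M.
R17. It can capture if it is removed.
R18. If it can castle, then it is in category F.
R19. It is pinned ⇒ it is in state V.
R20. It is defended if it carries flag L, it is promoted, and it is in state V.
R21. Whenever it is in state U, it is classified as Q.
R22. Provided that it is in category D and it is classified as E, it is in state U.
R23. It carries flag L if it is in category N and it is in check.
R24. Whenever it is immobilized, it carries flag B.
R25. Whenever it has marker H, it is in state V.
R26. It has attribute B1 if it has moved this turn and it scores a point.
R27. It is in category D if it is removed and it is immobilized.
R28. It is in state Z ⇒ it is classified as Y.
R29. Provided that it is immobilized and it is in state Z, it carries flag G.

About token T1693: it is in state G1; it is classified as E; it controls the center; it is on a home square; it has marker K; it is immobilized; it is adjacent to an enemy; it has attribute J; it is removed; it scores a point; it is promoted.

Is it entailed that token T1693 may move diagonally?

Forward chaining from the given facts derives: can capture, carries flag B, is in category D, is in state U, can castle, is in category N, carries flag P, carries flag T, is in category F, is classified as Q, meets criterion S.
Rules concluding "it may move diagonally": R1 needs "it meets criterion W"; R3 needs "it is defended" — none of these are established.

No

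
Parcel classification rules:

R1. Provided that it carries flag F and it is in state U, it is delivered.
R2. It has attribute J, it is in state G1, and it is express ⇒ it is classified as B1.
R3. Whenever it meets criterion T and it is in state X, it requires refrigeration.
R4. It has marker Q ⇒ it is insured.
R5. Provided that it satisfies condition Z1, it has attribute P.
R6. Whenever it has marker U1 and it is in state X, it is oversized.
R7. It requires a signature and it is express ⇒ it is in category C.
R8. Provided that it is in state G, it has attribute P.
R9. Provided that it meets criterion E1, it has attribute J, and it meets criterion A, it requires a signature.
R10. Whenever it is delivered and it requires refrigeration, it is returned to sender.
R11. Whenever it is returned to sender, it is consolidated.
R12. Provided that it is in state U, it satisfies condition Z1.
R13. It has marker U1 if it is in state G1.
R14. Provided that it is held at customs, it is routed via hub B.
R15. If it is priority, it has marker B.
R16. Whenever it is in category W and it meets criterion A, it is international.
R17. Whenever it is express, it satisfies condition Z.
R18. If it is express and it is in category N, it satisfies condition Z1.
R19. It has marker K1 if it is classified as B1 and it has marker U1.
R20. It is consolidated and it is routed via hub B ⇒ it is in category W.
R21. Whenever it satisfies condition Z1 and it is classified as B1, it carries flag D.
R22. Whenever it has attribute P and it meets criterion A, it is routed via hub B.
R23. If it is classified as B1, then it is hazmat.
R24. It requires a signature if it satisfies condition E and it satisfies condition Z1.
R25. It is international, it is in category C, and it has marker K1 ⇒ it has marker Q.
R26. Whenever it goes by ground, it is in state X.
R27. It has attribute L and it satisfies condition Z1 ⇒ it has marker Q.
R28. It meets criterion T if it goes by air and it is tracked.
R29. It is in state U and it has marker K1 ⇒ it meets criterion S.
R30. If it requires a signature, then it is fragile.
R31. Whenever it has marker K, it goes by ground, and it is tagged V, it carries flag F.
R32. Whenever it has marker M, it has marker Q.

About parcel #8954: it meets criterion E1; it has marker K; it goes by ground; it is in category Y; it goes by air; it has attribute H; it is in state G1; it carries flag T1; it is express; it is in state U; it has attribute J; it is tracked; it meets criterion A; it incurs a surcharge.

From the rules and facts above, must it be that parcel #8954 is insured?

No

Forward chaining from the given facts derives: is classified as B1, requires a signature, satisfies condition Z1, has marker U1, satisfies condition Z, has marker K1, carries flag D, is hazmat, is in state X, meets criterion T, meets criterion S, is fragile, requires refrigeration, has attribute P, is oversized, is in category C, is routed via hub B.
The only rule concluding "it is insured" is R4, which needs "it has marker Q"; that is never established.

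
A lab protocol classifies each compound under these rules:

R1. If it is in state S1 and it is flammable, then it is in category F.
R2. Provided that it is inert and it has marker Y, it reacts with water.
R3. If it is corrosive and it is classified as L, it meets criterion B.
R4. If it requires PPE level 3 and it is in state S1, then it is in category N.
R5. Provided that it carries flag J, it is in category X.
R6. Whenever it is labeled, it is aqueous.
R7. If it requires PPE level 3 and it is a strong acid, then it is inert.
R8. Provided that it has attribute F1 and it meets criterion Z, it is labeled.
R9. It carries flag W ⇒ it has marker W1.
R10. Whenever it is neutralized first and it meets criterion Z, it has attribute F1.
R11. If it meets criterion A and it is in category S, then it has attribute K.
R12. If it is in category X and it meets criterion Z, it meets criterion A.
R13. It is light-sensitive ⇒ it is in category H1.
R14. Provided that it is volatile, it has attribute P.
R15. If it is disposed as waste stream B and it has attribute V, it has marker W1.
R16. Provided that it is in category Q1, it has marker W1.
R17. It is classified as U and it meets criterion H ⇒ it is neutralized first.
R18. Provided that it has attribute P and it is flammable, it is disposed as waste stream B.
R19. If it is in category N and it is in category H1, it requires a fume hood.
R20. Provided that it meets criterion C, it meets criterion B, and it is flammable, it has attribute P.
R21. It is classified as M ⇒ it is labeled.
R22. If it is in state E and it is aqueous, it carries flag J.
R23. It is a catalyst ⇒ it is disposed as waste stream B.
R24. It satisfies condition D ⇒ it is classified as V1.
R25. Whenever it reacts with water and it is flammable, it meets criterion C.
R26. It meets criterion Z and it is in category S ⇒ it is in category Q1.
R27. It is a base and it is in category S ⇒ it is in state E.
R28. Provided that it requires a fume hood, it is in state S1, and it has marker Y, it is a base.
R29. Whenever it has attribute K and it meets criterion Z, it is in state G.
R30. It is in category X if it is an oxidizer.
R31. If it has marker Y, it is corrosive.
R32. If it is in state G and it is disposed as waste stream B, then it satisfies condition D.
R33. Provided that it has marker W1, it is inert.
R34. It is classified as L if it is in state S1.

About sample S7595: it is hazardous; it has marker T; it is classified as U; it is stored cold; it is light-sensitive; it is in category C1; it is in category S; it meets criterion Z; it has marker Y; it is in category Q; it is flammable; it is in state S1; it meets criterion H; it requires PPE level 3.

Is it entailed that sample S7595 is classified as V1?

Yes

By R4 (it requires PPE level 3, it is in state S1): it is in category N.
By R13 (it is light-sensitive): it is in category H1.
By R17 (it is classified as U, it meets criterion H): it is neutralized first.
By R19 (it is in category N, it is in category H1): it requires a fume hood.
By R26 (it meets criterion Z, it is in category S): it is in category Q1.
By R28 (it requires a fume hood, it is in state S1, it has marker Y): it is a base.
By R31 (it has marker Y): it is corrosive.
By R34 (it is in state S1): it is classified as L.
By R3 (it is corrosive, it is classified as L): it meets criterion B.
By R10 (it is neutralized first, it meets criterion Z): it has attribute F1.
By R16 (it is in category Q1): it has marker W1.
By R27 (it is a base, it is in category S): it is in state E.
By R33 (it has marker W1): it is inert.
By R2 (it is inert, it has marker Y): it reacts with water.
By R8 (it has attribute F1, it meets criterion Z): it is labeled.
By R25 (it reacts with water, it is flammable): it meets criterion C.
By R6 (it is labeled): it is aqueous.
By R20 (it meets criterion C, it meets criterion B, it is flammable): it has attribute P.
By R22 (it is in state E, it is aqueous): it carries flag J.
By R5 (it carries flag J): it is in category X.
By R12 (it is in category X, it meets criterion Z): it meets criterion A.
By R18 (it has attribute P, it is flammable): it is disposed as waste stream B.
By R11 (it meets criterion A, it is in category S): it has attribute K.
By R29 (it has attribute K, it meets criterion Z): it is in state G.
By R32 (it is in state G, it is disposed as waste stream B): it satisfies condition D.
By R24 (it satisfies condition D): it is classified as V1.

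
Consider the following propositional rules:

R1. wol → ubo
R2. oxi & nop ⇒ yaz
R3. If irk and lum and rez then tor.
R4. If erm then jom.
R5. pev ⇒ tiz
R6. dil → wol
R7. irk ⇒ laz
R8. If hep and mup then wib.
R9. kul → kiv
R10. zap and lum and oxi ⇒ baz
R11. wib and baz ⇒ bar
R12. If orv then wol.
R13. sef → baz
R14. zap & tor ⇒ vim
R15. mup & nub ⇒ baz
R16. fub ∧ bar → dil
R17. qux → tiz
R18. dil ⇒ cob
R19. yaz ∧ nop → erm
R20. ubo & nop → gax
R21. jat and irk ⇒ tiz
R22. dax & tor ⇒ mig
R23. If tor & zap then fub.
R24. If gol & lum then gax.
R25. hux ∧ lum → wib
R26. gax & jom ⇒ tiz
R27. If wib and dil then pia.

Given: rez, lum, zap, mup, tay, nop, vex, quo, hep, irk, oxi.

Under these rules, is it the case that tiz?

Yes

yaz  (by R2: oxi, nop)
tor  (by R3: irk, lum, rez)
wib  (by R8: hep, mup)
baz  (by R10: zap, lum, oxi)
bar  (by R11: wib, baz)
erm  (by R19: yaz, nop)
fub  (by R23: tor, zap)
jom  (by R4: erm)
dil  (by R16: fub, bar)
wol  (by R6: dil)
ubo  (by R1: wol)
gax  (by R20: ubo, nop)
tiz  (by R26: gax, jom)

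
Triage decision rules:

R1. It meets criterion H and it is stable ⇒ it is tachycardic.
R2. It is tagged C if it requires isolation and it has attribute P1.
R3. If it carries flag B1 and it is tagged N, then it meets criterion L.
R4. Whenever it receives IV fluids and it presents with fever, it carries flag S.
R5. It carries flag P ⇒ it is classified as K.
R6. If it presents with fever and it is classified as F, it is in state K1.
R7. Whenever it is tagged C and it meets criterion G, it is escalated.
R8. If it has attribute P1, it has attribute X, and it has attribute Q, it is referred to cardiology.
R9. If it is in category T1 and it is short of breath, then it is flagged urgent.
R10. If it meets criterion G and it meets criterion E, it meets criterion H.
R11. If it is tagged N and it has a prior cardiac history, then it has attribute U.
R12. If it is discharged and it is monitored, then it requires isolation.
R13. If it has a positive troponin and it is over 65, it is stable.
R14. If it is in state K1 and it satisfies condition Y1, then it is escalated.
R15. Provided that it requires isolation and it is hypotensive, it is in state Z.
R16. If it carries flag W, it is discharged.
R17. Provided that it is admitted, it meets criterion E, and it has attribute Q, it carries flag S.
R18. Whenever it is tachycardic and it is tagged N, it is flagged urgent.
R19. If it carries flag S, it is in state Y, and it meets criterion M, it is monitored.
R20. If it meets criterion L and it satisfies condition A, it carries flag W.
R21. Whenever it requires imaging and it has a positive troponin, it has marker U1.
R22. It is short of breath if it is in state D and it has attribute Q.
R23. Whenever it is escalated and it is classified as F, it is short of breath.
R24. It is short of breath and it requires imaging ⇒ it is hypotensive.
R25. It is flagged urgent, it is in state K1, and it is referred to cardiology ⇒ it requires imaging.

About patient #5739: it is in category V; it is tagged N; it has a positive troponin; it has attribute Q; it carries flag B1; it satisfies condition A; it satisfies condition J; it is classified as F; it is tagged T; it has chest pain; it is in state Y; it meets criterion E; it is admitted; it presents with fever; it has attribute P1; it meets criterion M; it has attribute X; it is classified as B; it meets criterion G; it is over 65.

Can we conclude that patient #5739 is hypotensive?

Yes

By R3 (it carries flag B1, it is tagged N): it meets criterion L.
By R6 (it presents with fever, it is classified as F): it is in state K1.
By R8 (it has attribute P1, it has attribute X, it has attribute Q): it is referred to cardiology.
By R10 (it meets criterion G, it meets criterion E): it meets criterion H.
By R13 (it has a positive troponin, it is over 65): it is stable.
By R17 (it is admitted, it meets criterion E, it has attribute Q): it carries flag S.
By R19 (it carries flag S, it is in state Y, it meets criterion M): it is monitored.
By R20 (it meets criterion L, it satisfies condition A): it carries flag W.
By R1 (it meets criterion H, it is stable): it is tachycardic.
By R16 (it carries flag W): it is discharged.
By R18 (it is tachycardic, it is tagged N): it is flagged urgent.
By R25 (it is flagged urgent, it is in state K1, it is referred to cardiology): it requires imaging.
By R12 (it is discharged, it is monitored): it requires isolation.
By R2 (it requires isolation, it has attribute P1): it is tagged C.
By R7 (it is tagged C, it meets criterion G): it is escalated.
By R23 (it is escalated, it is classified as F): it is short of breath.
By R24 (it is short of breath, it requires imaging): it is hypotensive.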